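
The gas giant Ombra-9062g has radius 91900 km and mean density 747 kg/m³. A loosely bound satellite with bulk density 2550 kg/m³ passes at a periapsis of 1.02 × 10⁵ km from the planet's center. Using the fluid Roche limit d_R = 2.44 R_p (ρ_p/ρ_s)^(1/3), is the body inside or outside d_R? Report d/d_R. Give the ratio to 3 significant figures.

inside; d/d_R ≈ 0.685

d_R = 2.44 × (91900 km) × (747/2550)^(1/3) = 1.489 × 10⁵ km
d/d_R = (1.02 × 10⁵) / (1.489 × 10⁵) = 0.685
Since d/d_R < 1, the body is inside the Roche limit.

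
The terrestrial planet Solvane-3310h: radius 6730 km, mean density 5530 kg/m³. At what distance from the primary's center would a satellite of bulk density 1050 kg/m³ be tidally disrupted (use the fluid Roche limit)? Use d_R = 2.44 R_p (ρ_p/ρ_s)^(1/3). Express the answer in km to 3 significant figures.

28600 km

d_R = 2.44 × 6730 km × (5530/1050)^(1/3)
    = 28600 km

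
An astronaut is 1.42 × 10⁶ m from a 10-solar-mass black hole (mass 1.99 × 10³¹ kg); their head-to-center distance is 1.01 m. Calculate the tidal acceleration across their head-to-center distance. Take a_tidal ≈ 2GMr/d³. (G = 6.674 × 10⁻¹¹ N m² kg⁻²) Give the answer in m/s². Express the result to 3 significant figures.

9.37 × 10² m/s²

Δg = 2GMr/d³
   = 2 × (6.674 × 10⁻¹¹) × (1.99 × 10³¹) × (1.01) / (1.42 × 10⁶)³
   = 9.37 × 10² m/s²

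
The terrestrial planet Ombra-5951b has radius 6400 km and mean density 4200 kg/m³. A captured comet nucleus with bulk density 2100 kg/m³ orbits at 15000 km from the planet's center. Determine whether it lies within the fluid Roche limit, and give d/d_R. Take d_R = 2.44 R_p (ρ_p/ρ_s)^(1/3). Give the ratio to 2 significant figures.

d_R = 2.44 × (6400 km) × (4200/2100)^(1/3) = 19670 km
d/d_R = (15000) / (19670) = 0.76
Since d/d_R < 1, the body is inside the Roche limit.

inside; d/d_R ≈ 0.76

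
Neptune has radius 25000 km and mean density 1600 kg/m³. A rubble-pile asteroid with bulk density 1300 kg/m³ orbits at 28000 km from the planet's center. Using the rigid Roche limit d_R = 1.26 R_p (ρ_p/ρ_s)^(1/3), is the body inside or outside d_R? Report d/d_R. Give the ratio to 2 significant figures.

inside; d/d_R ≈ 0.83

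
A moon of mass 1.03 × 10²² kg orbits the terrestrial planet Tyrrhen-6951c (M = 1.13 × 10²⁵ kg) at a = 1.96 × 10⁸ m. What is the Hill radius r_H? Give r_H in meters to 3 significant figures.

r_H ≈ a (m/3M)^(1/3)
    = (1.96 × 10⁸) × (1.03 × 10²² / (3 × 1.13 × 10²⁵))^(1/3)
    = 1.32 × 10⁷ m

1.32 × 10⁷ m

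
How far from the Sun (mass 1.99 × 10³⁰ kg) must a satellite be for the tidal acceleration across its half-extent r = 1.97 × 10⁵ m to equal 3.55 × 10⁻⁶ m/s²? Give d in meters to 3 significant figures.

2GMr/d³ = a_tidal  ⇒  d = (2GMr / a_tidal)^(1/3)
d = (2 × 6.674×10⁻¹¹ × (1.99 × 10³⁰) × (1.97 × 10⁵) / (3.55 × 10⁻⁶))^(1/3)
  = 2.45 × 10¹⁰ m

2.45 × 10¹⁰ m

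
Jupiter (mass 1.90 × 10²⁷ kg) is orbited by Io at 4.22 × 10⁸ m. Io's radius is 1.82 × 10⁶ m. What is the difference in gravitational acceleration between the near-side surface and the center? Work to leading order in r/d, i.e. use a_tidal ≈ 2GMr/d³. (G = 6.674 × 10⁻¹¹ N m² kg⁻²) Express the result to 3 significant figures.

The tidal stretch is the gradient of GM/d² times the body's extent r, hence the 1/d³ dependence.
Δg = 2GMr/d³
   = 2 × (6.674 × 10⁻¹¹) × (1.90 × 10²⁷) × (1.82 × 10⁶) / (4.22 × 10⁸)³
   = 6.14 × 10⁻³ m/s²

6.14 × 10⁻³ m/s²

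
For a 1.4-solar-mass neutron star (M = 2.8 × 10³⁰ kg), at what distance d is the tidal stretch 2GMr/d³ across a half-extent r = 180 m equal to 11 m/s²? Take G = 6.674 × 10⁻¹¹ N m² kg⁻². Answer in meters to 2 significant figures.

1.8 × 10⁷ m

2GMr/d³ = a_tidal  ⇒  d = (2GMr / a_tidal)^(1/3)
d = (2 × 6.674×10⁻¹¹ × (2.8 × 10³⁰) × (180) / (11))^(1/3)
  = 1.8 × 10⁷ m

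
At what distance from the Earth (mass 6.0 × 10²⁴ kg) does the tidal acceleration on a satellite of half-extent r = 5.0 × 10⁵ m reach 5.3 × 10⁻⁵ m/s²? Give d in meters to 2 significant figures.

2GMr/d³ = a_tidal  ⇒  d = (2GMr / a_tidal)^(1/3)
d = (2 × 6.674×10⁻¹¹ × (6.0 × 10²⁴) × (5.0 × 10⁵) / (5.3 × 10⁻⁵))^(1/3)
  = 2.0 × 10⁸ m

2.0 × 10⁸ m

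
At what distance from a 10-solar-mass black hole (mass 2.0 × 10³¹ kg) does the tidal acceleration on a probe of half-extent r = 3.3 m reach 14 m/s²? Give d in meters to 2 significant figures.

2GMr/d³ = a_tidal  ⇒  d = (2GMr / a_tidal)^(1/3)
d = (2 × 6.674×10⁻¹¹ × (2.0 × 10³¹) × (3.3) / (14))^(1/3)
  = 8.6 × 10⁶ m

8.6 × 10⁶ m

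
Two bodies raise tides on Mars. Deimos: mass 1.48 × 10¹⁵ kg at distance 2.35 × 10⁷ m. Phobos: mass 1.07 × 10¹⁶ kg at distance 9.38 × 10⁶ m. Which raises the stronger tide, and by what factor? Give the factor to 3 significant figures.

Phobos, by a factor of ≈ 114

Tidal stretch scales as M/d³; compute that for each body.
Deimos: (1.48 × 10¹⁵) / (2.35 × 10⁷)³ = 1.140 × 10⁻⁷
Phobos: (1.07 × 10¹⁶) / (9.38 × 10⁶)³ = 1.297 × 10⁻⁵
Ratio (larger/smaller) = 114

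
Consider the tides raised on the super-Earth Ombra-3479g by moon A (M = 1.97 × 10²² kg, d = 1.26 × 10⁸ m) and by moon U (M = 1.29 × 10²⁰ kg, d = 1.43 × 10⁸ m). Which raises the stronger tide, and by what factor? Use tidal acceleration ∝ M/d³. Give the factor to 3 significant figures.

Compare M/d³ for the two perturbers:
Moon A: (1.97 × 10²²) / (1.26 × 10⁸)³ = 9.848 × 10⁻³
Moon U: (1.29 × 10²⁰) / (1.43 × 10⁸)³ = 4.411 × 10⁻⁵
Ratio (larger/smaller) = 223

Moon A, by a factor of ≈ 223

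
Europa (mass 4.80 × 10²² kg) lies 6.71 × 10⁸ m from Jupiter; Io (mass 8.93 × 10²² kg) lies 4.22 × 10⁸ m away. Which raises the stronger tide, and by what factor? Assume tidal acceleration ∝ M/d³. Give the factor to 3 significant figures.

Io, by a factor of ≈ 7.48

Compare M/d³ for the two perturbers:
Europa: (4.80 × 10²²) / (6.71 × 10⁸)³ = 1.589 × 10⁻⁴
Io: (8.93 × 10²²) / (4.22 × 10⁸)³ = 1.188 × 10⁻³
Ratio (larger/smaller) = 7.48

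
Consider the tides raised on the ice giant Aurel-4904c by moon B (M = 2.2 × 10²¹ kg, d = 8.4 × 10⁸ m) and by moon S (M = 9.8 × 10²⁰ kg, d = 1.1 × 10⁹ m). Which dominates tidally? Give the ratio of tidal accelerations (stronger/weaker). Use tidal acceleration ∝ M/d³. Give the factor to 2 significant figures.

The tide-raising term goes as M/d³ (the gradient of a 1/d² field).
Moon B: (2.2 × 10²¹) / (8.4 × 10⁸)³ = 3.712 × 10⁻⁶
Moon S: (9.8 × 10²⁰) / (1.1 × 10⁹)³ = 7.363 × 10⁻⁷
Ratio (larger/smaller) = 5.0

Moon B, by a factor of ≈ 5.0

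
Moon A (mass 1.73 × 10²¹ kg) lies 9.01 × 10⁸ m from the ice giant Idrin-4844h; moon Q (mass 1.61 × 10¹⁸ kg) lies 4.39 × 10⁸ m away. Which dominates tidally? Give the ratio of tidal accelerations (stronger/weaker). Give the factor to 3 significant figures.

The tide-raising term goes as M/d³ (the gradient of a 1/d² field).
Moon A: (1.73 × 10²¹) / (9.01 × 10⁸)³ = 2.365 × 10⁻⁶
Moon Q: (1.61 × 10¹⁸) / (4.39 × 10⁸)³ = 1.903 × 10⁻⁸
Ratio (larger/smaller) = 124

Moon A, by a factor of ≈ 124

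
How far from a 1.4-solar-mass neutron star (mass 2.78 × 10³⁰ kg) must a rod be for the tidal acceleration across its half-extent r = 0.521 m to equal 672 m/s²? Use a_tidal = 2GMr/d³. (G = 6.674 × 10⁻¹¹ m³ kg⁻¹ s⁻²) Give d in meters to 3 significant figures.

2GMr/d³ = a_tidal  ⇒  d = (2GMr / a_tidal)^(1/3)
d = (2 × 6.674×10⁻¹¹ × (2.78 × 10³⁰) × (0.521) / (672))^(1/3)
  = 6.60 × 10⁵ m

6.60 × 10⁵ m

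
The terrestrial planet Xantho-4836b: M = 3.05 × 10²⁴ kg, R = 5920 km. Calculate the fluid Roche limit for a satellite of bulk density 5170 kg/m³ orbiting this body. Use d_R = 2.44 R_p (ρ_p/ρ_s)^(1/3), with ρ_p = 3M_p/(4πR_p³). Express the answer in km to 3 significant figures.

12700 km

ρ_p = 3M_p/(4πR_p³) = 3 × (3.05 × 10²⁴) / (4π × (5.92 × 10⁶ m)³) = 3510 kg/m³
d_R = 2.44 × 5920 km × (3510/5170)^(1/3)
    = 12700 km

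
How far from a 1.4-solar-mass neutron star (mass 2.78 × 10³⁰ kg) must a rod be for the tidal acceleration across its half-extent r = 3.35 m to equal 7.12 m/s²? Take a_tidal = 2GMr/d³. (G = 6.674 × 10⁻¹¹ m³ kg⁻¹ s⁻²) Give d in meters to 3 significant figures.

2GMr/d³ = a_tidal  ⇒  d = (2GMr / a_tidal)^(1/3)
d = (2 × 6.674×10⁻¹¹ × (2.78 × 10³⁰) × (3.35) / (7.12))^(1/3)
  = 5.59 × 10⁶ m

5.59 × 10⁶ m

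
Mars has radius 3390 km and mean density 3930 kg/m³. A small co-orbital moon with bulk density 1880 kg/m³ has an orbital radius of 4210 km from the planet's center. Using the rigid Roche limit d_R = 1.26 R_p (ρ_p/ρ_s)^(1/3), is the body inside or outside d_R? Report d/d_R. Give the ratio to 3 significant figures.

inside; d/d_R ≈ 0.771

d_R = 1.26 × (3390 km) × (3930/1880)^(1/3) = 5462 km
d/d_R = (4210) / (5462) = 0.771
Since d/d_R < 1, the body is inside the Roche limit.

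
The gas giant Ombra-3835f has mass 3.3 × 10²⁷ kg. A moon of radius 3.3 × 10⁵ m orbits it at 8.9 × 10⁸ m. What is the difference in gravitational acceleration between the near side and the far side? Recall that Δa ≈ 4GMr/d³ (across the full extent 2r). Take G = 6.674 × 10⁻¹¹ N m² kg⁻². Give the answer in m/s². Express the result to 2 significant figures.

4.1 × 10⁻⁴ m/s²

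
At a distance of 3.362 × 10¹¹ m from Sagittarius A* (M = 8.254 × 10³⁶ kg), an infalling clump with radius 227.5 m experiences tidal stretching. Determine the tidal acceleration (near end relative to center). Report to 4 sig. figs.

Δg = 2GMr/d³
   = 2 × (6.674 × 10⁻¹¹) × (8.254 × 10³⁶) × (227.5) / (3.362 × 10¹¹)³
   = 6.596 × 10⁻⁶ m/s²

6.596 × 10⁻⁶ m/s²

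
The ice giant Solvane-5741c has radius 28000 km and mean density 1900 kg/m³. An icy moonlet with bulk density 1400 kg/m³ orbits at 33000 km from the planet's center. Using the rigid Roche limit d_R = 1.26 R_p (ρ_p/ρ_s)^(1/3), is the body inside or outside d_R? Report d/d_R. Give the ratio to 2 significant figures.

inside; d/d_R ≈ 0.84

d_R = 1.26 × (28000 km) × (1900/1400)^(1/3) = 39060 km
d/d_R = (33000) / (39060) = 0.84
Since d/d_R < 1, the body is inside the Roche limit.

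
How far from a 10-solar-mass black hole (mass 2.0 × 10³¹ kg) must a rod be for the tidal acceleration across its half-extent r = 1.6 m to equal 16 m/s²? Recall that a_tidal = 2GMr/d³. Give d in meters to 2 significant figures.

6.4 × 10⁶ m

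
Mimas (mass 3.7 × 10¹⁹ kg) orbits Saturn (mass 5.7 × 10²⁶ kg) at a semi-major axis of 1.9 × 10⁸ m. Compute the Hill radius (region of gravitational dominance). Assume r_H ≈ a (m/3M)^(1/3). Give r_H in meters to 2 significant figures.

r_H ≈ a (m/3M)^(1/3)
    = (1.9 × 10⁸) × (3.7 × 10¹⁹ / (3 × 5.7 × 10²⁶))^(1/3)
    = 5.3 × 10⁵ m

5.3 × 10⁵ m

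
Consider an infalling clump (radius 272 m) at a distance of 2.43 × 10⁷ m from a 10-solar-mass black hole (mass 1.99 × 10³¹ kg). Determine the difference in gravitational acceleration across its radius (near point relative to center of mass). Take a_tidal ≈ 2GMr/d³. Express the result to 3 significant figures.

Since r ≪ d, expand the inverse-square field across one radius to get the leading 2GMr/d³ term.
Δg = 2GMr/d³
   = 2 × (6.674 × 10⁻¹¹) × (1.99 × 10³¹) × (272) / (2.43 × 10⁷)³
   = 5.04 × 10¹ m/s²

5.04 × 10¹ m/s²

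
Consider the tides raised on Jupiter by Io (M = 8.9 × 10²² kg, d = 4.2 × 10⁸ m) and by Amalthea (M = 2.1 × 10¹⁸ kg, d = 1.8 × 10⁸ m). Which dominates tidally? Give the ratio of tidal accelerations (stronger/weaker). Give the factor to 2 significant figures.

Tidal stretch scales as M/d³; compute that for each body.
Io: (8.9 × 10²²) / (4.2 × 10⁸)³ = 1.201 × 10⁻³
Amalthea: (2.1 × 10¹⁸) / (1.8 × 10⁸)³ = 3.601 × 10⁻⁷
Ratio (larger/smaller) = 3300

Io, by a factor of ≈ 3300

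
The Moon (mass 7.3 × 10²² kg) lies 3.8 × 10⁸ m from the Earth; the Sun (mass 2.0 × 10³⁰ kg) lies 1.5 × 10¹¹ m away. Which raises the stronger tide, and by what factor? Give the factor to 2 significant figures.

Tidal stretch scales as M/d³; compute that for each body.
The Moon: (7.3 × 10²²) / (3.8 × 10⁸)³ = 1.330 × 10⁻³
The Sun: (2.0 × 10³⁰) / (1.5 × 10¹¹)³ = 5.926 × 10⁻⁴
Ratio (larger/smaller) = 2.2

The Moon, by a factor of ≈ 2.2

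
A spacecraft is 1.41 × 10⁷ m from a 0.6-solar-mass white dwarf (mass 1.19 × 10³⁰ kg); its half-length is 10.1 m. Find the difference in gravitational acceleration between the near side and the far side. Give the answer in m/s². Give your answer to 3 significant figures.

Differencing GM/(d−r)² and GM/(d+r)² to first order in r/d gives 4GMr/d³.
a_tidal = 4GMr/d³
        = 4 × (6.674 × 10⁻¹¹) × (1.19 × 10³⁰) × (10.1) / (1.41 × 10⁷)³
        = 1.14 m/s²

1.14 m/s²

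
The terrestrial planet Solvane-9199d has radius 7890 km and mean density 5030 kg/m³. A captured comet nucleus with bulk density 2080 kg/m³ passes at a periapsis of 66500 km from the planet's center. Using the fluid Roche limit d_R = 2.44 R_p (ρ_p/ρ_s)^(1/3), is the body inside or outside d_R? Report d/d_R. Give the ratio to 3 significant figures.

outside; d/d_R ≈ 2.57

d_R = 2.44 × (7890 km) × (5030/2080)^(1/3) = 25840 km
d/d_R = (66500) / (25840) = 2.57
Since d/d_R > 1, the body is outside the Roche limit.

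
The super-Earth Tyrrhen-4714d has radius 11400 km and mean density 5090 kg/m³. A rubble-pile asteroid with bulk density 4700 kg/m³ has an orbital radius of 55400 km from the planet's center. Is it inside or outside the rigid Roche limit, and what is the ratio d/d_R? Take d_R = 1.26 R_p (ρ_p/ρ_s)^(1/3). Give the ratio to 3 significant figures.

outside; d/d_R ≈ 3.76

d_R = 1.26 × (11400 km) × (5090/4700)^(1/3) = 14750 km
d/d_R = (55400) / (14750) = 3.76
Since d/d_R > 1, the body is outside the Roche limit.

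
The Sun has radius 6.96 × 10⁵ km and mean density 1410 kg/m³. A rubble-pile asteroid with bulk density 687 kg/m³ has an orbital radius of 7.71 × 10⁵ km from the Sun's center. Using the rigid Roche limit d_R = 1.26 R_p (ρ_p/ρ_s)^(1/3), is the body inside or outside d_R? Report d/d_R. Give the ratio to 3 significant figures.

inside; d/d_R ≈ 0.692

d_R = 1.26 × (6.96 × 10⁵ km) × (1410/687)^(1/3) = 1.114 × 10⁶ km
d/d_R = (7.71 × 10⁵) / (1.114 × 10⁶) = 0.692
Since d/d_R < 1, the body is inside the Roche limit.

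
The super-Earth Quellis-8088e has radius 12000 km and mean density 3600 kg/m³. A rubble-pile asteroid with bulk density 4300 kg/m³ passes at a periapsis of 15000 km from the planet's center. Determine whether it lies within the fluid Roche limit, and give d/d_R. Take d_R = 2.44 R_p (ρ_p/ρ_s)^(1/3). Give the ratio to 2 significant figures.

inside; d/d_R ≈ 0.54

d_R = 2.44 × (12000 km) × (3600/4300)^(1/3) = 27600 km
d/d_R = (15000) / (27600) = 0.54
Since d/d_R < 1, the body is inside the Roche limit.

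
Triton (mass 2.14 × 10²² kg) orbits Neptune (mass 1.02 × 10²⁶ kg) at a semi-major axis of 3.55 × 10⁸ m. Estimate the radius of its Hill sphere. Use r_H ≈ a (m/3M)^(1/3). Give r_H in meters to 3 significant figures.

r_H ≈ a (m/3M)^(1/3)
    = (3.55 × 10⁸) × (2.14 × 10²² / (3 × 1.02 × 10²⁶))^(1/3)
    = 1.46 × 10⁷ m

1.46 × 10⁷ m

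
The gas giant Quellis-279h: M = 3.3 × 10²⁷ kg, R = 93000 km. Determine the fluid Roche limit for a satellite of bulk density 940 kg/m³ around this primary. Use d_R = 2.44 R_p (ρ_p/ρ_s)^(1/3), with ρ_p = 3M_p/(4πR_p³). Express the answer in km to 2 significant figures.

2.3 × 10⁵ km

ρ_p = 3M_p/(4πR_p³) = 3 × (3.3 × 10²⁷) / (4π × (9.3 × 10⁷ m)³) = 980 kg/m³
d_R = 2.44 × 93000 km × (980/940)^(1/3)
    = 2.3 × 10⁵ km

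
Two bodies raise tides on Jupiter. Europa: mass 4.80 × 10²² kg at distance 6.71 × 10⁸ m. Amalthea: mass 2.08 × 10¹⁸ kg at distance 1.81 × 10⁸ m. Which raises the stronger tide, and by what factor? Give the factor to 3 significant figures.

Europa, by a factor of ≈ 453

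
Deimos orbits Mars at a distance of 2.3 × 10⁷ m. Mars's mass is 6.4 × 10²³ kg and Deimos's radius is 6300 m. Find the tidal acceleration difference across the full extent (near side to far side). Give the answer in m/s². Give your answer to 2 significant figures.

8.8 × 10⁻⁵ m/s²

a_tidal = 4GMr/d³
        = 4 × (6.674 × 10⁻¹¹) × (6.4 × 10²³) × (6300) / (2.3 × 10⁷)³
        = 8.8 × 10⁻⁵ m/s²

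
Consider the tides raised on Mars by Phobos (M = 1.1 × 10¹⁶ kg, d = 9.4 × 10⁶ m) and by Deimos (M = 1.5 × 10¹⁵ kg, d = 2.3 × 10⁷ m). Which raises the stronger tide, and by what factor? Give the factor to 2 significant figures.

Phobos, by a factor of ≈ 110

Tidal stretch scales as M/d³; compute that for each body.
Phobos: (1.1 × 10¹⁶) / (9.4 × 10⁶)³ = 1.324 × 10⁻⁵
Deimos: (1.5 × 10¹⁵) / (2.3 × 10⁷)³ = 1.233 × 10⁻⁷
Ratio (larger/smaller) = 110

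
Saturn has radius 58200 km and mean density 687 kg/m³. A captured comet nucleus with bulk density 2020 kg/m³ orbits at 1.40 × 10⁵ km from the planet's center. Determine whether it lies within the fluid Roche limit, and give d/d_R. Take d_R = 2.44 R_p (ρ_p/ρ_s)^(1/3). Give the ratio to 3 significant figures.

d_R = 2.44 × (58200 km) × (687/2020)^(1/3) = 99120 km
d/d_R = (1.40 × 10⁵) / (99120) = 1.41
Since d/d_R > 1, the body is outside the Roche limit.

outside; d/d_R ≈ 1.41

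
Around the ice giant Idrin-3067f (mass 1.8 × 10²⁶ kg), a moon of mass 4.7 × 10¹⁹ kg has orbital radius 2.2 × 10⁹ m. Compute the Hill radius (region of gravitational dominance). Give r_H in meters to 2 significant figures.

r_H ≈ a (m/3M)^(1/3)
    = (2.2 × 10⁹) × (4.7 × 10¹⁹ / (3 × 1.8 × 10²⁶))^(1/3)
    = 9.7 × 10⁶ m

9.7 × 10⁶ m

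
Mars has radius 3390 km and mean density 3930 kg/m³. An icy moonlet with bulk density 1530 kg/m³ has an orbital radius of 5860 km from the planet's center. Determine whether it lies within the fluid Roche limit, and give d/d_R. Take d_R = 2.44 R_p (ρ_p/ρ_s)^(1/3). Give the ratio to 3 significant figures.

inside; d/d_R ≈ 0.517

d_R = 2.44 × (3390 km) × (3930/1530)^(1/3) = 11330 km
d/d_R = (5860) / (11330) = 0.517
Since d/d_R < 1, the body is inside the Roche limit.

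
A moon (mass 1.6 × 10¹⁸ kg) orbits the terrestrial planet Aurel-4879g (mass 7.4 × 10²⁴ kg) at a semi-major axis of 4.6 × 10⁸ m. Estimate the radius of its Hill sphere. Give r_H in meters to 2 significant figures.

r_H ≈ a (m/3M)^(1/3)
    = (4.6 × 10⁸) × (1.6 × 10¹⁸ / (3 × 7.4 × 10²⁴))^(1/3)
    = 1.9 × 10⁶ m

1.9 × 10⁶ m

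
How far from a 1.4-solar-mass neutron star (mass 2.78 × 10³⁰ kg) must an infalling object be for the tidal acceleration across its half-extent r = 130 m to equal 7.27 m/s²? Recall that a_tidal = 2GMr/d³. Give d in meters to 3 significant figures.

2GMr/d³ = a_tidal  ⇒  d = (2GMr / a_tidal)^(1/3)
d = (2 × 6.674×10⁻¹¹ × (2.78 × 10³⁰) × (130) / (7.27))^(1/3)
  = 1.88 × 10⁷ m

1.88 × 10⁷ m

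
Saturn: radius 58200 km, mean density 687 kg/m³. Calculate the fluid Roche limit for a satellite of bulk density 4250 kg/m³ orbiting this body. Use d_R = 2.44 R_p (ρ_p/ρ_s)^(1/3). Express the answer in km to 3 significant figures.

d_R = 2.44 × 58200 km × (687/4250)^(1/3)
    = 77400 km

77400 km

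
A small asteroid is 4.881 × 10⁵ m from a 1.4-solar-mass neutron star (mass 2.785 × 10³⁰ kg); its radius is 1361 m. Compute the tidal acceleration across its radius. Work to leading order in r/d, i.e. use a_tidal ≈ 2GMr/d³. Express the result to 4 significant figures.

4.351 × 10⁶ m/s²

Differencing GM/(d−r)² and GM/d² to first order in r/d gives 2GMr/d³.
Δg = 2GMr/d³
   = 2 × (6.674 × 10⁻¹¹) × (2.785 × 10³⁰) × (1361) / (4.881 × 10⁵)³
   = 4.351 × 10⁶ m/s²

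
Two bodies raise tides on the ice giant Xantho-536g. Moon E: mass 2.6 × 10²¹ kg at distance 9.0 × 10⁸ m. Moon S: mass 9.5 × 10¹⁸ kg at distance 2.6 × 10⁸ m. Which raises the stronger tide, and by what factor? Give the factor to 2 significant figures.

Moon E, by a factor of ≈ 6.6

Tidal stretch scales as M/d³; compute that for each body.
Moon E: (2.6 × 10²¹) / (9.0 × 10⁸)³ = 3.567 × 10⁻⁶
Moon S: (9.5 × 10¹⁸) / (2.6 × 10⁸)³ = 5.405 × 10⁻⁷
Ratio (larger/smaller) = 6.6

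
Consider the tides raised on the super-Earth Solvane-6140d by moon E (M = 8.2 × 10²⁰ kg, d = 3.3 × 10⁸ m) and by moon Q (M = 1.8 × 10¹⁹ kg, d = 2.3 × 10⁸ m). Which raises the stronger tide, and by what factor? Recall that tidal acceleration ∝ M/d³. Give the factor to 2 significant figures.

Compare M/d³ for the two perturbers:
Moon E: (8.2 × 10²⁰) / (3.3 × 10⁸)³ = 2.282 × 10⁻⁵
Moon Q: (1.8 × 10¹⁹) / (2.3 × 10⁸)³ = 1.479 × 10⁻⁶
Ratio (larger/smaller) = 15

Moon E, by a factor of ≈ 15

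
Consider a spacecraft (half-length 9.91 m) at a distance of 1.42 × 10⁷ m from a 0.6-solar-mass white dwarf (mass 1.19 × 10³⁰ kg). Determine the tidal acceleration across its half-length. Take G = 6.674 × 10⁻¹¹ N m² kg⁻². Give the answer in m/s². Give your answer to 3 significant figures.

Since r ≪ d, expand the inverse-square field across one radius to get the leading 2GMr/d³ term.
Δa = 2GMr/d³
   = 2 × (6.674 × 10⁻¹¹) × (1.19 × 10³⁰) × (9.91) / (1.42 × 10⁷)³
   = 5.50 × 10⁻¹ m/s²

5.50 × 10⁻¹ m/s²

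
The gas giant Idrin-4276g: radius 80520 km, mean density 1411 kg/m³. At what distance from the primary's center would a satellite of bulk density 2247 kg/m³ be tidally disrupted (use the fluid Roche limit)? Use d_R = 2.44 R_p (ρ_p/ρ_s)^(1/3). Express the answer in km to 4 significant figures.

1.682 × 10⁵ km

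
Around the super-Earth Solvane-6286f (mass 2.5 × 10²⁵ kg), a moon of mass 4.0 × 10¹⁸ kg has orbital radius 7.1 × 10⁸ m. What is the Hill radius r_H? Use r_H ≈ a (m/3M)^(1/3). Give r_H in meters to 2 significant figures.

2.7 × 10⁶ m

r_H ≈ a (m/3M)^(1/3)
    = (7.1 × 10⁸) × (4.0 × 10¹⁸ / (3 × 2.5 × 10²⁵))^(1/3)
    = 2.7 × 10⁶ m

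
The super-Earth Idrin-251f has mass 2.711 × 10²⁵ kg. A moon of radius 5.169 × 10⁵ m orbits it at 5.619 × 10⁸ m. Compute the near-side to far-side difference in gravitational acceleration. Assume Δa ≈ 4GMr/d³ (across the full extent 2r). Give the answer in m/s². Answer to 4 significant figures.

Δg = 4GMr/d³
   = 4 × (6.674 × 10⁻¹¹) × (2.711 × 10²⁵) × (5.169 × 10⁵) / (5.619 × 10⁸)³
   = 2.109 × 10⁻⁵ m/s²

2.109 × 10⁻⁵ m/s²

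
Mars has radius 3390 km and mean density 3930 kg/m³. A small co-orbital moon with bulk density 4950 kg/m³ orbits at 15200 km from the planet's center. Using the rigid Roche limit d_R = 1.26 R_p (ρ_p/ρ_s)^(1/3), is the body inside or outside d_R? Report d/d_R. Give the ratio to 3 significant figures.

d_R = 1.26 × (3390 km) × (3930/4950)^(1/3) = 3955 km
d/d_R = (15200) / (3955) = 3.84
Since d/d_R > 1, the body is outside the Roche limit.

outside; d/d_R ≈ 3.84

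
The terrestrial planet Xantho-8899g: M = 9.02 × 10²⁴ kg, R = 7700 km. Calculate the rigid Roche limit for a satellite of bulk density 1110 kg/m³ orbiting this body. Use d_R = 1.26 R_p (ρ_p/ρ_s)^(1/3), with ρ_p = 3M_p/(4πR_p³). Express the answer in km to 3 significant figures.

15700 km

ρ_p = 3M_p/(4πR_p³) = 3 × (9.02 × 10²⁴) / (4π × (7.70 × 10⁶ m)³) = 4720 kg/m³
d_R = 1.26 × 7700 km × (4720/1110)^(1/3)
    = 15700 km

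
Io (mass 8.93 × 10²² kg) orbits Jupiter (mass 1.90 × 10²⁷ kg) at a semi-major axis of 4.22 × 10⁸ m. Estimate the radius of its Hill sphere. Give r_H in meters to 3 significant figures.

r_H ≈ a (m/3M)^(1/3)
    = (4.22 × 10⁸) × (8.93 × 10²² / (3 × 1.90 × 10²⁷))^(1/3)
    = 1.06 × 10⁷ m

1.06 × 10⁷ m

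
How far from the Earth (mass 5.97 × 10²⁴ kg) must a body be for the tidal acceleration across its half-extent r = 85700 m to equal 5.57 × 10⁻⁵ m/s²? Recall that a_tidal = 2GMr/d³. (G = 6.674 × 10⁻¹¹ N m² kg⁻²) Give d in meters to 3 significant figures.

2GMr/d³ = a_tidal  ⇒  d = (2GMr / a_tidal)^(1/3)
d = (2 × 6.674×10⁻¹¹ × (5.97 × 10²⁴) × (85700) / (5.57 × 10⁻⁵))^(1/3)
  = 1.07 × 10⁸ m

1.07 × 10⁸ m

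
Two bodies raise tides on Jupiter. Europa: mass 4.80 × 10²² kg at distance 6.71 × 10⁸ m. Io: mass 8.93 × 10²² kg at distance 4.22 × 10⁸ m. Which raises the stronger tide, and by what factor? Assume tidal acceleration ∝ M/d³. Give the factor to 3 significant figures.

Io, by a factor of ≈ 7.48

Tidal acceleration ∝ M/d³, so compare M/d³ for each.
Europa: (4.80 × 10²²) / (6.71 × 10⁸)³ = 1.589 × 10⁻⁴
Io: (8.93 × 10²²) / (4.22 × 10⁸)³ = 1.188 × 10⁻³
Ratio (larger/smaller) = 7.48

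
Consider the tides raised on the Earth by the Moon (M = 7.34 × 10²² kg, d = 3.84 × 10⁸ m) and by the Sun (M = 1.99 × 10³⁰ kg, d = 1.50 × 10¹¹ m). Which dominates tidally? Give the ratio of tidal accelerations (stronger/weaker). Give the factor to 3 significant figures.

The Moon, by a factor of ≈ 2.20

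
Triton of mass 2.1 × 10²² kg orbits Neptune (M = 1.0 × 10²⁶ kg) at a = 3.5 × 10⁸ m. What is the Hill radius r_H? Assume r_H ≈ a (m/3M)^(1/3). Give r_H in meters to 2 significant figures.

1.4 × 10⁷ m

r_H ≈ a (m/3M)^(1/3)
    = (3.5 × 10⁸) × (2.1 × 10²² / (3 × 1.0 × 10²⁶))^(1/3)
    = 1.4 × 10⁷ m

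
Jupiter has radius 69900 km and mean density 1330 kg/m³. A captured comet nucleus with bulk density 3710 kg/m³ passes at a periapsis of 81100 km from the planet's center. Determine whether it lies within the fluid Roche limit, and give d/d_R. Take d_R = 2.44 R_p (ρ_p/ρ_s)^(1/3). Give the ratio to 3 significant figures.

d_R = 2.44 × (69900 km) × (1330/3710)^(1/3) = 1.212 × 10⁵ km
d/d_R = (81100) / (1.212 × 10⁵) = 0.669
Since d/d_R < 1, the body is inside the Roche limit.

inside; d/d_R ≈ 0.669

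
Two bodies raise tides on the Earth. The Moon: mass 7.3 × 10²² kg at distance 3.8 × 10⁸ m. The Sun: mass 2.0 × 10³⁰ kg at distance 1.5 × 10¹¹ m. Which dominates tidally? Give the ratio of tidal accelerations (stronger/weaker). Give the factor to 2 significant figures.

Compare M/d³ for the two perturbers:
The Moon: (7.3 × 10²²) / (3.8 × 10⁸)³ = 1.330 × 10⁻³
The Sun: (2.0 × 10³⁰) / (1.5 × 10¹¹)³ = 5.926 × 10⁻⁴
Ratio (larger/smaller) = 2.2

The Moon, by a factor of ≈ 2.2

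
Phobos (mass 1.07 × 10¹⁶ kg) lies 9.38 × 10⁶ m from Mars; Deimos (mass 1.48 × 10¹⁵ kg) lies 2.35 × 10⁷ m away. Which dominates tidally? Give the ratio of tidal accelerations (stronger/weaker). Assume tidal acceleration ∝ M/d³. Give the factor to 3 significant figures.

Tidal acceleration ∝ M/d³, so compare M/d³ for each.
Phobos: (1.07 × 10¹⁶) / (9.38 × 10⁶)³ = 1.297 × 10⁻⁵
Deimos: (1.48 × 10¹⁵) / (2.35 × 10⁷)³ = 1.140 × 10⁻⁷
Ratio (larger/smaller) = 114

Phobos, by a factor of ≈ 114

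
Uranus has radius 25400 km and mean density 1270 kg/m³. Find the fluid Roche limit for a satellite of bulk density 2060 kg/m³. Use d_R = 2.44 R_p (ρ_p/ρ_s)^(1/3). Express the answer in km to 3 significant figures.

52700 km

d_R = 2.44 × 25400 km × (1270/2060)^(1/3)
    = 52700 km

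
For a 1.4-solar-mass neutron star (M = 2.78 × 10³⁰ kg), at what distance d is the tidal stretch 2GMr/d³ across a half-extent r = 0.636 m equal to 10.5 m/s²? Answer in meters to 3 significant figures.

2.82 × 10⁶ m

2GMr/d³ = a_tidal  ⇒  d = (2GMr / a_tidal)^(1/3)
d = (2 × 6.674×10⁻¹¹ × (2.78 × 10³⁰) × (0.636) / (10.5))^(1/3)
  = 2.82 × 10⁶ m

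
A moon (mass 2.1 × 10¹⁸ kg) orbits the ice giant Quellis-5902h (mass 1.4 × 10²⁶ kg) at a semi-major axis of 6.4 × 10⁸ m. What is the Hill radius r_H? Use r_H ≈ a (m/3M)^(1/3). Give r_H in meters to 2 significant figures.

r_H ≈ a (m/3M)^(1/3)
    = (6.4 × 10⁸) × (2.1 × 10¹⁸ / (3 × 1.4 × 10²⁶))^(1/3)
    = 1.1 × 10⁶ m

1.1 × 10⁶ m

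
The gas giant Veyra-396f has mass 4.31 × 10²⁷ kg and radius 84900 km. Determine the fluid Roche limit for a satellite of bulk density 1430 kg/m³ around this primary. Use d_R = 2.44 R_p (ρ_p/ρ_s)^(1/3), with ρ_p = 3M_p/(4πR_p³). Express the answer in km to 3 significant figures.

2.19 × 10⁵ km

ρ_p = 3M_p/(4πR_p³) = 3 × (4.31 × 10²⁷) / (4π × (8.49 × 10⁷ m)³) = 1680 kg/m³
d_R = 2.44 × 84900 km × (1680/1430)^(1/3)
    = 2.19 × 10⁵ km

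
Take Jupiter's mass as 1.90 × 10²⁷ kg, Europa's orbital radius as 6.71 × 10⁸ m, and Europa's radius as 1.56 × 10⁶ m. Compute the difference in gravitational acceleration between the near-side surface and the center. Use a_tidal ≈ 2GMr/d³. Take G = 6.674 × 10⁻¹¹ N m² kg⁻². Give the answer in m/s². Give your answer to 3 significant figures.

Δa = 2GMr/d³
   = 2 × (6.674 × 10⁻¹¹) × (1.90 × 10²⁷) × (1.56 × 10⁶) / (6.71 × 10⁸)³
   = 1.31 × 10⁻³ m/s²

1.31 × 10⁻³ m/s²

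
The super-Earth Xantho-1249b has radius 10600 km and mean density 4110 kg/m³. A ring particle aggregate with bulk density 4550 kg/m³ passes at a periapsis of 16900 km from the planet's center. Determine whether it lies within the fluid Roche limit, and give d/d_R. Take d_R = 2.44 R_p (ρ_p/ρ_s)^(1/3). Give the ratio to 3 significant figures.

inside; d/d_R ≈ 0.676

d_R = 2.44 × (10600 km) × (4110/4550)^(1/3) = 25000 km
d/d_R = (16900) / (25000) = 0.676
Since d/d_R < 1, the body is inside the Roche limit.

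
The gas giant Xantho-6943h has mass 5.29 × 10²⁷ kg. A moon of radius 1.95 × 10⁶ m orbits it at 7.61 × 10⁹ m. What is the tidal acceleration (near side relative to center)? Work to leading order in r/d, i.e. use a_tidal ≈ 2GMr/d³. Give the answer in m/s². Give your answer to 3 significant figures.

3.12 × 10⁻⁶ m/s²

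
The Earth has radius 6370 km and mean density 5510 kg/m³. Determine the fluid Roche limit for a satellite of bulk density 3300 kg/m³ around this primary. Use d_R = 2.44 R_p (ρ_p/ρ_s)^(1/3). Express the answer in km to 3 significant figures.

d_R = 2.44 × 6370 km × (5510/3300)^(1/3)
    = 18400 km

18400 km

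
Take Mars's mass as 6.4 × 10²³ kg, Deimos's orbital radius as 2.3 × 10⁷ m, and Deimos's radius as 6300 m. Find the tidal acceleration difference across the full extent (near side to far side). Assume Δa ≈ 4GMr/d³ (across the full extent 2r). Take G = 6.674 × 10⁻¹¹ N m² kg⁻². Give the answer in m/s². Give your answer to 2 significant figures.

The field gradient is 2GM/d³; across the full diameter 2r the difference is 4GMr/d³.
a_tidal = 4GMr/d³
        = 4 × (6.674 × 10⁻¹¹) × (6.4 × 10²³) × (6300) / (2.3 × 10⁷)³
        = 8.8 × 10⁻⁵ m/s²

8.8 × 10⁻⁵ m/s²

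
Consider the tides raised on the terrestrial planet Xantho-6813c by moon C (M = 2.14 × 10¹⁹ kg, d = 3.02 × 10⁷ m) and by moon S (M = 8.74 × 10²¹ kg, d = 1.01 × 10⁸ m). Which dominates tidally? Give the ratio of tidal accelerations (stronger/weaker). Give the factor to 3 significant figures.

Moon S, by a factor of ≈ 10.9

The tide-raising term goes as M/d³ (the gradient of a 1/d² field).
Moon C: (2.14 × 10¹⁹) / (3.02 × 10⁷)³ = 7.769 × 10⁻⁴
Moon S: (8.74 × 10²¹) / (1.01 × 10⁸)³ = 8.483 × 10⁻³
Ratio (larger/smaller) = 10.9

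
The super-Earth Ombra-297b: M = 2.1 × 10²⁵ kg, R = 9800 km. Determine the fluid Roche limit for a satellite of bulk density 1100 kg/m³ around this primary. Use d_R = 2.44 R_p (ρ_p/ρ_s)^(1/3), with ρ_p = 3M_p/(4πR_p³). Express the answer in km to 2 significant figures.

40000 km

ρ_p = 3M_p/(4πR_p³) = 3 × (2.1 × 10²⁵) / (4π × (9.8 × 10⁶ m)³) = 5300 kg/m³
d_R = 2.44 × 9800 km × (5300/1100)^(1/3)
    = 40000 km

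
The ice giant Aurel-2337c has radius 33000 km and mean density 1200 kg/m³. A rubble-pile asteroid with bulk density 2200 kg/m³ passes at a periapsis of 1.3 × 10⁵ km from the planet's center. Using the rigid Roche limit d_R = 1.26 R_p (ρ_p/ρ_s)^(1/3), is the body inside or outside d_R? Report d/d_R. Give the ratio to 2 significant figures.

outside; d/d_R ≈ 3.8

d_R = 1.26 × (33000 km) × (1200/2200)^(1/3) = 33970 km
d/d_R = (1.3 × 10⁵) / (33970) = 3.8
Since d/d_R > 1, the body is outside the Roche limit.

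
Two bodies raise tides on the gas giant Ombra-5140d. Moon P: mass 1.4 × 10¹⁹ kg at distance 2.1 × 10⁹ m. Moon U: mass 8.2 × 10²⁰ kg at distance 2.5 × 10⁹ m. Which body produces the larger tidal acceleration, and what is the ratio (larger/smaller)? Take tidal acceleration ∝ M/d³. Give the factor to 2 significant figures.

The tide-raising term goes as M/d³ (the gradient of a 1/d² field).
Moon P: (1.4 × 10¹⁹) / (2.1 × 10⁹)³ = 1.512 × 10⁻⁹
Moon U: (8.2 × 10²⁰) / (2.5 × 10⁹)³ = 5.248 × 10⁻⁸
Ratio (larger/smaller) = 35

Moon U, by a factor of ≈ 35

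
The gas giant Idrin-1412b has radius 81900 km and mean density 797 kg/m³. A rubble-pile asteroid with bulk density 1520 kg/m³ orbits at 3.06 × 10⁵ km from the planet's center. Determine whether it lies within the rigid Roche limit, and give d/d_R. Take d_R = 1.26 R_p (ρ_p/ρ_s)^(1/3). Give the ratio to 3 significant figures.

d_R = 1.26 × (81900 km) × (797/1520)^(1/3) = 83210 km
d/d_R = (3.06 × 10⁵) / (83210) = 3.68
Since d/d_R > 1, the body is outside the Roche limit.

outside; d/d_R ≈ 3.68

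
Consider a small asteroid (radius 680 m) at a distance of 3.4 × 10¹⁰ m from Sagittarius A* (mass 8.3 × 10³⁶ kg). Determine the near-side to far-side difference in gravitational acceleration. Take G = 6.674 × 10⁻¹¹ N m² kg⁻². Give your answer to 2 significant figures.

3.8 × 10⁻² m/s²

a_tidal = 4GMr/d³
        = 4 × (6.674 × 10⁻¹¹) × (8.3 × 10³⁶) × (680) / (3.4 × 10¹⁰)³
        = 3.8 × 10⁻² m/s²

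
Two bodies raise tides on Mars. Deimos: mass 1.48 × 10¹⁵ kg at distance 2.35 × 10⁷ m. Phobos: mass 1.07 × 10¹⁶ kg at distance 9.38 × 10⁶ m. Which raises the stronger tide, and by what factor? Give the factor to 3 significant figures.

Phobos, by a factor of ≈ 114

Tidal acceleration ∝ M/d³, so compare M/d³ for each.
Deimos: (1.48 × 10¹⁵) / (2.35 × 10⁷)³ = 1.140 × 10⁻⁷
Phobos: (1.07 × 10¹⁶) / (9.38 × 10⁶)³ = 1.297 × 10⁻⁵
Ratio (larger/smaller) = 114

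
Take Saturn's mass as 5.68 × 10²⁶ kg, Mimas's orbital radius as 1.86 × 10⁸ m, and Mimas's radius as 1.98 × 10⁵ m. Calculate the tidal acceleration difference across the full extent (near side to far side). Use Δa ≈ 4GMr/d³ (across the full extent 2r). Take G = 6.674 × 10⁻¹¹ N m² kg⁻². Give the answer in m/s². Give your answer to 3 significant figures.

4.67 × 10⁻³ m/s²

Near-to-far spans 2r, so the tidal difference is twice the near-to-center value: 4GMr/d³.
Δg = 4GMr/d³
   = 4 × (6.674 × 10⁻¹¹) × (5.68 × 10²⁶) × (1.98 × 10⁵) / (1.86 × 10⁸)³
   = 4.67 × 10⁻³ m/s²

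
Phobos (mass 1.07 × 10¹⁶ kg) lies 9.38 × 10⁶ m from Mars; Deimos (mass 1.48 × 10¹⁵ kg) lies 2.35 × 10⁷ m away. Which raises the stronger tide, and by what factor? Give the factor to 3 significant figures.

Phobos, by a factor of ≈ 114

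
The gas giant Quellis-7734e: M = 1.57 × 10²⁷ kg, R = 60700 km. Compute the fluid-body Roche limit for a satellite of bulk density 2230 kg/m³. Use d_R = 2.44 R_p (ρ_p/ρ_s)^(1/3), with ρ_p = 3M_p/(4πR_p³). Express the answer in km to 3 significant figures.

1.35 × 10⁵ km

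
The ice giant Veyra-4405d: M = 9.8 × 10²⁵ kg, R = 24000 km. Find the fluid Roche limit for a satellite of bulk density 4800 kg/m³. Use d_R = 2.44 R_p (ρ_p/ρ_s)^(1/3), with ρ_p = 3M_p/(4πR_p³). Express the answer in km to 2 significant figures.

41000 km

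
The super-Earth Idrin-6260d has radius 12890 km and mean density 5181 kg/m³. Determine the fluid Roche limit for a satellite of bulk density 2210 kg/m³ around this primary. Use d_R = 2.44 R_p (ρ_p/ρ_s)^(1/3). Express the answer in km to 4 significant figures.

41780 km

d_R = 2.44 × 12890 km × (5181/2210)^(1/3)
    = 41780 km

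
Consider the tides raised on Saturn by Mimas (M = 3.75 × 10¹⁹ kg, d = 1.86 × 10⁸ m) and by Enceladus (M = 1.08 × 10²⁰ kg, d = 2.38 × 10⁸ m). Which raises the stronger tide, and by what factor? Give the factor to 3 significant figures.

Enceladus, by a factor of ≈ 1.37

Tidal stretch scales as M/d³; compute that for each body.
Mimas: (3.75 × 10¹⁹) / (1.86 × 10⁸)³ = 5.828 × 10⁻⁶
Enceladus: (1.08 × 10²⁰) / (2.38 × 10⁸)³ = 8.011 × 10⁻⁶
Ratio (larger/smaller) = 1.37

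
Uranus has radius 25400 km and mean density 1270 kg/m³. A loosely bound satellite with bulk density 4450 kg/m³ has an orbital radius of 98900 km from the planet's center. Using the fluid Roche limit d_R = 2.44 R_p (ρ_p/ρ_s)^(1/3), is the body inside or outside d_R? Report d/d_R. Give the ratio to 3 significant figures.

outside; d/d_R ≈ 2.42

d_R = 2.44 × (25400 km) × (1270/4450)^(1/3) = 40800 km
d/d_R = (98900) / (40800) = 2.42
Since d/d_R > 1, the body is outside the Roche limit.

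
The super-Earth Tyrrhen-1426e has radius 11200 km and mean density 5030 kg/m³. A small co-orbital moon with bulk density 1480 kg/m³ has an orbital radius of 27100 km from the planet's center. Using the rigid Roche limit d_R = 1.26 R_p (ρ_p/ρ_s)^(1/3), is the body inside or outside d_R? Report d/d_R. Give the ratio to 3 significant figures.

outside; d/d_R ≈ 1.28

d_R = 1.26 × (11200 km) × (5030/1480)^(1/3) = 21220 km
d/d_R = (27100) / (21220) = 1.28
Since d/d_R > 1, the body is outside the Roche limit.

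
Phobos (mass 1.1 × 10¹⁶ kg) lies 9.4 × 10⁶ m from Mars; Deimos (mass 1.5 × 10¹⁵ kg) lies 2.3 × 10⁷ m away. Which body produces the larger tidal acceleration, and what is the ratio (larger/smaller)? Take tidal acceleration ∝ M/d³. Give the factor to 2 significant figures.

The tide-raising term goes as M/d³ (the gradient of a 1/d² field).
Phobos: (1.1 × 10¹⁶) / (9.4 × 10⁶)³ = 1.324 × 10⁻⁵
Deimos: (1.5 × 10¹⁵) / (2.3 × 10⁷)³ = 1.233 × 10⁻⁷
Ratio (larger/smaller) = 110

Phobos, by a factor of ≈ 110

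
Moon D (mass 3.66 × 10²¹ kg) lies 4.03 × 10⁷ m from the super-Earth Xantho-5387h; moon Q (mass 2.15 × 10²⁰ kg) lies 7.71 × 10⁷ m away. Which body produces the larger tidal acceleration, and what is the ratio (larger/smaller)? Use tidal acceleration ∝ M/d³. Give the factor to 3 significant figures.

The tide-raising term goes as M/d³ (the gradient of a 1/d² field).
Moon D: (3.66 × 10²¹) / (4.03 × 10⁷)³ = 5.592 × 10⁻²
Moon Q: (2.15 × 10²⁰) / (7.71 × 10⁷)³ = 4.691 × 10⁻⁴
Ratio (larger/smaller) = 119

Moon D, by a factor of ≈ 119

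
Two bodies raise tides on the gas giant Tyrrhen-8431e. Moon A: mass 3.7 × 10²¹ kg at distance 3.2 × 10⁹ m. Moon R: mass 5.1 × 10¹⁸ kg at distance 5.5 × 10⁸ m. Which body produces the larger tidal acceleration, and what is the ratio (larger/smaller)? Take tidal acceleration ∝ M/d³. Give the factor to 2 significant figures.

Moon A, by a factor of ≈ 3.7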